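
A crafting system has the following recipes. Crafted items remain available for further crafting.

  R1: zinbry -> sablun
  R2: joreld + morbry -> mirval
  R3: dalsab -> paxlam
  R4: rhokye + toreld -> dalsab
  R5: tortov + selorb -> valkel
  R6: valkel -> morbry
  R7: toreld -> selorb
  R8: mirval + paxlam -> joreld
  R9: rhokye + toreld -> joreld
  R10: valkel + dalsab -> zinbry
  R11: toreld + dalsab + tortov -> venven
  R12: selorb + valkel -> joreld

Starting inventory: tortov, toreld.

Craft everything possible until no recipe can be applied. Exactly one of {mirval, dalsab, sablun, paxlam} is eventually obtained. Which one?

Using R7, toreld makes selorb.
Using R5, tortov and selorb make valkel.
Using R12, selorb and valkel make joreld.
valkel -> morbry (R6).
joreld + morbry -> mirval (R2).
paxlam would need dalsab (R3), but dalsab is never obtained. sablun would need zinbry (R1), but zinbry is never obtained. dalsab would need rhokye and toreld (R4), but rhokye is never obtained.

mirval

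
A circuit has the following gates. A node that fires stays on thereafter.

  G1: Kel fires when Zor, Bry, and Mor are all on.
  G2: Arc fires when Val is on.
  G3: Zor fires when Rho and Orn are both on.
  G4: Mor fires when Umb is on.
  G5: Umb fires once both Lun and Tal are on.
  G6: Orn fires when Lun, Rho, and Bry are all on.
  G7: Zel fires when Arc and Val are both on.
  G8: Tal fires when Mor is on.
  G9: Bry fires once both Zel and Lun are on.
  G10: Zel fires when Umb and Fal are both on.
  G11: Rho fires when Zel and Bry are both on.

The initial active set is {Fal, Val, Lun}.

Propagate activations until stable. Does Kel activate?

Kel would need Zor, Bry, and Mor (G1), but Mor never turns on.

No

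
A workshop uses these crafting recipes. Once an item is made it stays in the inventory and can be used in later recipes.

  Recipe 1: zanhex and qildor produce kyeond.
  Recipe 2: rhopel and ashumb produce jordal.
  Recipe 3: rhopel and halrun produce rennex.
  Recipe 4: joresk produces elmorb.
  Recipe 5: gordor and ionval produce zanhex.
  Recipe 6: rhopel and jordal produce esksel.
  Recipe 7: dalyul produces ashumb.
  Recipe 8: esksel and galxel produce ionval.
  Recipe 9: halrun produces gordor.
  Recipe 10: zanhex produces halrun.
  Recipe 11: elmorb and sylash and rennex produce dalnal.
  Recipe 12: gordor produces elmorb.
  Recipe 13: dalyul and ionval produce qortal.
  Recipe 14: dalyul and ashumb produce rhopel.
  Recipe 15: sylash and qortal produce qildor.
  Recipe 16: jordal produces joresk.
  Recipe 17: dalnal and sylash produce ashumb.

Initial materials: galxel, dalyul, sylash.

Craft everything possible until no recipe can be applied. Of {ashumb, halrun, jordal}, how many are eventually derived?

dalyul → ashumb (Recipe 7).
dalyul and ashumb → rhopel (Recipe 14).
rhopel and ashumb → jordal (Recipe 2).
ashumb: reached.
halrun would need zanhex (Recipe 10), but zanhex is never obtained.
jordal: reached.
Reached: ashumb and jordal — 2 of the 3.

2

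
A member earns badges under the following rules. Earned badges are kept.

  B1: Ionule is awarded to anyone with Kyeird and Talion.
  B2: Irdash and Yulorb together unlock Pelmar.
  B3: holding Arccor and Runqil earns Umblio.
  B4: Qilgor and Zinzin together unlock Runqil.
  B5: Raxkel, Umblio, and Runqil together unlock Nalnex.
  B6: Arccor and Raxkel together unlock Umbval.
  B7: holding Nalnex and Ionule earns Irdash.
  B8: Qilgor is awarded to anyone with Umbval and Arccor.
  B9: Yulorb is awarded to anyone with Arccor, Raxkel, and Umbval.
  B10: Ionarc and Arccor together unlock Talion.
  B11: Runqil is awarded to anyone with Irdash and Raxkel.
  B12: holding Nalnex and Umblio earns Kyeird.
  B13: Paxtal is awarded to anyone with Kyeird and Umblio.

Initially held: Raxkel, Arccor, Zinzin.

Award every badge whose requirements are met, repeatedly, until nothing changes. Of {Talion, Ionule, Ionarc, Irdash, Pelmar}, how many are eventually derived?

0

Talion would need Ionarc and Arccor (B10), but Ionarc is never earned.
Ionule would need Kyeird and Talion (B1), but Talion is never earned.
No rule produces Ionarc, and it is not given.
Irdash would need Nalnex and Ionule (B7), but Ionule is never earned.
Pelmar would need Irdash and Yulorb (B2), but Irdash is never earned.
None of the 5 are reached.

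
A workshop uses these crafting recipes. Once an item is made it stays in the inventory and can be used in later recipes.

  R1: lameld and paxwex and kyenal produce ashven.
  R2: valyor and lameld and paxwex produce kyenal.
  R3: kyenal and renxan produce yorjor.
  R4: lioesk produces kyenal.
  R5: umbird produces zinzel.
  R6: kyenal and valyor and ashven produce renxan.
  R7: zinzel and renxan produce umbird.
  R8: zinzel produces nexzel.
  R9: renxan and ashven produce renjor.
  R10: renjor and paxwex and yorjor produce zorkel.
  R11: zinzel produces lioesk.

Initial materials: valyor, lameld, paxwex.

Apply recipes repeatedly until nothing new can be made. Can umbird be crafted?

umbird would need zinzel and renxan (R7), but zinzel is never obtained.

No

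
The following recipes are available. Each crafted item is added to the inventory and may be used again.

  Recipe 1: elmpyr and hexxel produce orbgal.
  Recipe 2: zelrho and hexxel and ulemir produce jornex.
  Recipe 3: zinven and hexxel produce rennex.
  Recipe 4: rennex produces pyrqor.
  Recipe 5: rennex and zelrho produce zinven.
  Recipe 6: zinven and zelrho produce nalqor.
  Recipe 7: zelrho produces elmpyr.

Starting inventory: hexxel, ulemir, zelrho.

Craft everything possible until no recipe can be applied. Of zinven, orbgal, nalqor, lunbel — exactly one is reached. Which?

orbgal

zelrho → elmpyr (Recipe 7).
Using Recipe 1, elmpyr and hexxel make orbgal.
No rule produces lunbel, and it is not given. nalqor would need zinven and zelrho (Recipe 6), but zinven is never obtained. zinven would need rennex and zelrho (Recipe 5), but rennex is never obtained.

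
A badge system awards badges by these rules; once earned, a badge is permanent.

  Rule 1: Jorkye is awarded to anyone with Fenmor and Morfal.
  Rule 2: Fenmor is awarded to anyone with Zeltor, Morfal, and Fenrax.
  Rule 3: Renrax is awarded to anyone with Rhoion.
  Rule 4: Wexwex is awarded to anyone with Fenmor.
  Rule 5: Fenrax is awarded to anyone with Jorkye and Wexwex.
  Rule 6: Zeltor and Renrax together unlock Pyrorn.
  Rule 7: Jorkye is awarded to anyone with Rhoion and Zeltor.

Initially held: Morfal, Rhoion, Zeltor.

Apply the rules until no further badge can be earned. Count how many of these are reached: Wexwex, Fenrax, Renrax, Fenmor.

1

With Rhoion, Renrax is earned (Rule 3).
Wexwex would need Fenmor (Rule 4), but Fenmor is never earned.
Fenrax would need Jorkye and Wexwex (Rule 5), but Wexwex is never earned.
Renrax: reached.
Fenmor would need Zeltor, Morfal, and Fenrax (Rule 2), but Fenrax is never earned.
Reached: Renrax — 1 of the 4.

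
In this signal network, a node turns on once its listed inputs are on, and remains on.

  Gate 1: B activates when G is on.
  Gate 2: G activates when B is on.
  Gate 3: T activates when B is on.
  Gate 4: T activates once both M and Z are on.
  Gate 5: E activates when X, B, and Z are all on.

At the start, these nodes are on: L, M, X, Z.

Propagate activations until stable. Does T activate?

M and Z are on, so T activates (Gate 4).

Yes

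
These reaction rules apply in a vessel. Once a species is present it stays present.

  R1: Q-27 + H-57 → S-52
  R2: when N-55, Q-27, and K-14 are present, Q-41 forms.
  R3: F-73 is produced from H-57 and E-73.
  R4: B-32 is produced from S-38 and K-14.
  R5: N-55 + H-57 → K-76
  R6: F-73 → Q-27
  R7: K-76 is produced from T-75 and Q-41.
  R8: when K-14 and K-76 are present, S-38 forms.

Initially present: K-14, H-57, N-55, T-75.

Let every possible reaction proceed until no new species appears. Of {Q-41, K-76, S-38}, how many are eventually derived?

N-55 and H-57 present → K-76 forms (R5).
K-14 and K-76 present → S-38 forms (R8).
Q-41 would need N-55, Q-27, and K-14 (R2), but Q-27 never forms.
K-76: reached.
S-38: reached.
Reached: K-76 and S-38 — 2 of the 3.

2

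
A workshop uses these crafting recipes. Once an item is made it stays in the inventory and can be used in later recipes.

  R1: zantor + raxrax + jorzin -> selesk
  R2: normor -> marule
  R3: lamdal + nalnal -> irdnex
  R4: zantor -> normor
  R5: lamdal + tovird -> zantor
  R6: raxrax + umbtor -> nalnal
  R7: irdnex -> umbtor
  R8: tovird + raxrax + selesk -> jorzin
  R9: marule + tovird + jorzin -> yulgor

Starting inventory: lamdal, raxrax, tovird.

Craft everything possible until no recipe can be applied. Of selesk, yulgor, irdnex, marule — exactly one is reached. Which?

marule

lamdal + tovird -> zantor (R5).
Using R4, zantor makes normor.
normor -> marule (R2).
yulgor would need marule, tovird, and jorzin (R9), but jorzin is never obtained. irdnex would need lamdal and nalnal (R3), but nalnal is never obtained. selesk would need zantor, raxrax, and jorzin (R1), but jorzin is never obtained.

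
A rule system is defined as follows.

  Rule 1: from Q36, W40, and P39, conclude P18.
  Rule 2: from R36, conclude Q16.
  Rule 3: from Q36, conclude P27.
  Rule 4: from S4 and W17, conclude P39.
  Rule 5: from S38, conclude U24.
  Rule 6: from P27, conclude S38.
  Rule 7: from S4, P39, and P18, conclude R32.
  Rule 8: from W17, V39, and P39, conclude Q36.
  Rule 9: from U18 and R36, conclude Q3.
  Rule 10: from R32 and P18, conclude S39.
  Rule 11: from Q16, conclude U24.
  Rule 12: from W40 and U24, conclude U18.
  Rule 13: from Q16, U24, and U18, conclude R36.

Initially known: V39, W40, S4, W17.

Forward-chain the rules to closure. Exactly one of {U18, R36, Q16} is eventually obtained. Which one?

From S4 and W17, Rule 4 gives P39.
W17, V39, and P39 hold, so Q36 follows (Rule 8).
Q36 holds, so P27 follows (Rule 3).
P27 holds, so S38 follows (Rule 6).
S38 holds, so U24 follows (Rule 5).
From W40 and U24, Rule 12 gives U18.
Q16 would need R36 (Rule 2), but R36 is never established. R36 would need Q16, U24, and U18 (Rule 13), but Q16 is never established.

U18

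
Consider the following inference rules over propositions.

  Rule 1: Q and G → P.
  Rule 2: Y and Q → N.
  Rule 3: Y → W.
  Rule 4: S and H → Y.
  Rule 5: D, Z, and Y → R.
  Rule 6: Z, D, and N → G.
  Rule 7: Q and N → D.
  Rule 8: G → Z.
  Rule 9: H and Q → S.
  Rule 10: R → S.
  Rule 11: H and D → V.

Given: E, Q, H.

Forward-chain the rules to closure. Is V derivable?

From H and Q, Rule 9 gives S.
From S and H, Rule 4 gives Y.
Y and Q hold, so N follows (Rule 2).
From Q and N, Rule 7 gives D.
From H and D, Rule 11 gives V.

Yes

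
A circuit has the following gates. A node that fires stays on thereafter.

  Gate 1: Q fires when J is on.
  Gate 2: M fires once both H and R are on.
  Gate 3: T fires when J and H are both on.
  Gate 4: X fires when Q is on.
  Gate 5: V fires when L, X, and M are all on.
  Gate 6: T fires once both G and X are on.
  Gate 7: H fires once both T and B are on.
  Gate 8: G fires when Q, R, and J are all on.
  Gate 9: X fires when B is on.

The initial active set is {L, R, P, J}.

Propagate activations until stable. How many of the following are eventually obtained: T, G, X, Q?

4

Gate 1: J on → Q on.
Gate 4: Q on → X on.
Q, R, and J are on, so G fires (Gate 8).
G and X are on, so T fires (Gate 6).
T: reached.
G: reached.
X: reached.
Q: reached.
All 4 are reached.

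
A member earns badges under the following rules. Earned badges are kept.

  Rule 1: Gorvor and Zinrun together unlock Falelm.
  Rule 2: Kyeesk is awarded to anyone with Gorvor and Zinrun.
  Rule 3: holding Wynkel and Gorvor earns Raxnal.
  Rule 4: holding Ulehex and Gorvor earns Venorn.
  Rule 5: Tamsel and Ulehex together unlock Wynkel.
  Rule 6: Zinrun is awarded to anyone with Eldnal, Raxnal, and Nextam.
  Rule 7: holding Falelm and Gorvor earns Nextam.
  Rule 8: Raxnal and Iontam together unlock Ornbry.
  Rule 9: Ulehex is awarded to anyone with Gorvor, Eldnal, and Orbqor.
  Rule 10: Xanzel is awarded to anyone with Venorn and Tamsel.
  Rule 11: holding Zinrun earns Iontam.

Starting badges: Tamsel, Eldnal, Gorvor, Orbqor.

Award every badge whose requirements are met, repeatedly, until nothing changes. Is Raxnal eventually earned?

Yes

With Gorvor, Eldnal, and Orbqor, Ulehex is earned (Rule 9).
With Tamsel and Ulehex, Wynkel is earned (Rule 5).
With Wynkel and Gorvor, Raxnal is earned (Rule 3).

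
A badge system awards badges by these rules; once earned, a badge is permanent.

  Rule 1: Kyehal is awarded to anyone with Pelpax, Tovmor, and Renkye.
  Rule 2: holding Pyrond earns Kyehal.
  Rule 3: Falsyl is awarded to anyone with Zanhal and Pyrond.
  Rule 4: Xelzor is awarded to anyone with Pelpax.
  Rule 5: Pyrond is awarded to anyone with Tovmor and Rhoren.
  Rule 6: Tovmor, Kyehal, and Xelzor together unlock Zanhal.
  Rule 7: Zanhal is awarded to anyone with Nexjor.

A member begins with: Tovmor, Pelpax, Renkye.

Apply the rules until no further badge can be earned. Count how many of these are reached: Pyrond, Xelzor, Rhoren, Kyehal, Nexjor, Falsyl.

With Pelpax, Tovmor, and Renkye, Kyehal is earned (Rule 1).
With Pelpax, Xelzor is earned (Rule 4).
Pyrond would need Tovmor and Rhoren (Rule 5), but Rhoren is never earned.
Xelzor: reached.
No rule produces Rhoren, and it is not given.
Kyehal: reached.
No rule produces Nexjor, and it is not given.
Falsyl would need Zanhal and Pyrond (Rule 3), but Pyrond is never earned.
Reached: Xelzor and Kyehal — 2 of the 6.

2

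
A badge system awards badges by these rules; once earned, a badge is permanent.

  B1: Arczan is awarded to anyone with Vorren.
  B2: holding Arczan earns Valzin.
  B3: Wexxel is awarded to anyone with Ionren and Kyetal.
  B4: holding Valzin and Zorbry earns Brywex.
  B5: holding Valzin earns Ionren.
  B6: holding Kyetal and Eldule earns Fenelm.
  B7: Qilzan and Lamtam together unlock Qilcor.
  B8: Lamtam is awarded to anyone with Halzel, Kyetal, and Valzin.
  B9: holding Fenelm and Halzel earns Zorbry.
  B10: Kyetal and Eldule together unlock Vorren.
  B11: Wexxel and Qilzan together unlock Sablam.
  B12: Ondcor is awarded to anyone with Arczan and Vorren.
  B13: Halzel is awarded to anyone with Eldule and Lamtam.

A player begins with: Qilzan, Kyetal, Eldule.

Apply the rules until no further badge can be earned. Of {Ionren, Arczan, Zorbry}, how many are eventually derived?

With Kyetal and Eldule, Vorren is earned (B10).
With Vorren, Arczan is earned (B1).
With Arczan, Valzin is earned (B2).
With Valzin, Ionren is earned (B5).
Ionren: reached.
Arczan: reached.
Zorbry would need Fenelm and Halzel (B9), but Halzel is never earned.
Reached: Ionren and Arczan — 2 of the 3.

2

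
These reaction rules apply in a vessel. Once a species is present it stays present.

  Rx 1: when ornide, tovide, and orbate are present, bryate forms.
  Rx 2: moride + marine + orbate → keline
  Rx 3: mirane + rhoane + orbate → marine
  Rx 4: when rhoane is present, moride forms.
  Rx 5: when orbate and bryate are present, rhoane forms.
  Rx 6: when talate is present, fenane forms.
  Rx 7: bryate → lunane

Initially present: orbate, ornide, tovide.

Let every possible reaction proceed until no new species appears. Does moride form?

ornide, tovide, and orbate present → bryate forms (Rx 1).
orbate and bryate present → rhoane forms (Rx 5).
rhoane present → moride forms (Rx 4).

Yes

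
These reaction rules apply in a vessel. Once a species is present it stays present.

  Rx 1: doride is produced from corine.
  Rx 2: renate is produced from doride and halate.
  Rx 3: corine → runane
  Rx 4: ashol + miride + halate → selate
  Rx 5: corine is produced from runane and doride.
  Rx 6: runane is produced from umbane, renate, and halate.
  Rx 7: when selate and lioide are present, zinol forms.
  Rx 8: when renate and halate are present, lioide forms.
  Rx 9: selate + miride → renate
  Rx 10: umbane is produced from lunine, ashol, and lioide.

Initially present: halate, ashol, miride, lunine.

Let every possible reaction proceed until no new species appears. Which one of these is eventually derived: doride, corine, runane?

ashol, miride, and halate present → selate forms (Rx 4).
selate and miride present → renate forms (Rx 9).
renate and halate present → lioide forms (Rx 8).
lunine, ashol, and lioide present → umbane forms (Rx 10).
umbane, renate, and halate present → runane forms (Rx 6).
corine would need runane and doride (Rx 5), but doride never forms. doride would need corine (Rx 1), but corine never forms.

runane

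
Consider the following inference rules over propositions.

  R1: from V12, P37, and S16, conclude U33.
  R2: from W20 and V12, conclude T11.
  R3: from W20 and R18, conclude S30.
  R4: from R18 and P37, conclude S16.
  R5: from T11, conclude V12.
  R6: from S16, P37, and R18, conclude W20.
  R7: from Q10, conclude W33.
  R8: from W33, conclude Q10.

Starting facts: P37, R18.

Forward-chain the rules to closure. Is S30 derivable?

From R18 and P37, R4 gives S16.
From S16, P37, and R18, R6 gives W20.
W20 and R18 hold, so S30 follows (R3).

Yes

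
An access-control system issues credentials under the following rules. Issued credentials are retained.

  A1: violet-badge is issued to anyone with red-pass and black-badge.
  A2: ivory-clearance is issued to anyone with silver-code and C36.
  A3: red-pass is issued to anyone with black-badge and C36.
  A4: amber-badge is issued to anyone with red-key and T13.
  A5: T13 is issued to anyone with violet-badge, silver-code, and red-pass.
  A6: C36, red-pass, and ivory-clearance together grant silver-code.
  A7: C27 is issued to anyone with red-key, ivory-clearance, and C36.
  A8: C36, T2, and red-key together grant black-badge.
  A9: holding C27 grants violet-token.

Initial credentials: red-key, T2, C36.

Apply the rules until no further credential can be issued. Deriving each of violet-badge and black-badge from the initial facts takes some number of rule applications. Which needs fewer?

black-badge: Holding C36, T2, and red-key grants black-badge (A8). [1 rule application]
violet-badge: Holding C36, T2, and red-key grants black-badge (A8). Holding black-badge and C36 grants red-pass (A3). Holding red-pass and black-badge grants violet-badge (A1). [3 rule applications]
black-badge needs fewer.

black-badge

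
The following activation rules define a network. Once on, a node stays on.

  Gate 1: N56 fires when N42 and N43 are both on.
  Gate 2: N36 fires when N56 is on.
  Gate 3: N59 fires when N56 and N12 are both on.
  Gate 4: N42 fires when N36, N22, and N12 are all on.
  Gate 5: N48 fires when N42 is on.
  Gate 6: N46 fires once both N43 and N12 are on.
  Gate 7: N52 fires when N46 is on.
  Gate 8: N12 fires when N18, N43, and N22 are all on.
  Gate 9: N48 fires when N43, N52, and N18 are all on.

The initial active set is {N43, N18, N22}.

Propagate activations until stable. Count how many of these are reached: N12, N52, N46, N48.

Gate 8: N18, N43, and N22 on → N12 on.
Gate 6: N43 and N12 on → N46 on.
Gate 7: N46 on → N52 on.
N43, N52, and N18 are on, so N48 fires (Gate 9).
N12: reached.
N52: reached.
N46: reached.
N48: reached.
All 4 are reached.

4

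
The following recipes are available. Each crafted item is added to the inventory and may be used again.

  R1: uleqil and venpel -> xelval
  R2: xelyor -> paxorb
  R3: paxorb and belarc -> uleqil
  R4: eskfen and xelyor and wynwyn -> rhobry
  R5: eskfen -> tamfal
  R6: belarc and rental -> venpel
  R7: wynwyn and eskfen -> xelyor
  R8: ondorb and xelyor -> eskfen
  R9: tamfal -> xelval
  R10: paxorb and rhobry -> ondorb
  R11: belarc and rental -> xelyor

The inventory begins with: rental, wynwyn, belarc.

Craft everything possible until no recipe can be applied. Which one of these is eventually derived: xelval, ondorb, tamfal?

belarc and rental -> venpel (R6).
belarc and rental -> xelyor (R11).
Using R2, xelyor makes paxorb.
Using R3, paxorb and belarc make uleqil.
Using R1, uleqil and venpel make xelval.
ondorb would need paxorb and rhobry (R10), but rhobry is never obtained. tamfal would need eskfen (R5), but eskfen is never obtained.

xelval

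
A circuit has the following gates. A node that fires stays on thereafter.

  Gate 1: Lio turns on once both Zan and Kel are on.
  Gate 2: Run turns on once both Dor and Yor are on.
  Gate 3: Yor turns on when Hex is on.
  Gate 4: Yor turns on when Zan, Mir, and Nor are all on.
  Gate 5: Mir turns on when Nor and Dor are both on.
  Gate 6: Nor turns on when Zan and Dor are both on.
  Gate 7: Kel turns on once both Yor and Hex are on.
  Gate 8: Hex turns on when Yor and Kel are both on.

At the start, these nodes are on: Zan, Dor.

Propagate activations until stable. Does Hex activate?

No

Hex would need Yor and Kel (Gate 8), but Kel never turns on.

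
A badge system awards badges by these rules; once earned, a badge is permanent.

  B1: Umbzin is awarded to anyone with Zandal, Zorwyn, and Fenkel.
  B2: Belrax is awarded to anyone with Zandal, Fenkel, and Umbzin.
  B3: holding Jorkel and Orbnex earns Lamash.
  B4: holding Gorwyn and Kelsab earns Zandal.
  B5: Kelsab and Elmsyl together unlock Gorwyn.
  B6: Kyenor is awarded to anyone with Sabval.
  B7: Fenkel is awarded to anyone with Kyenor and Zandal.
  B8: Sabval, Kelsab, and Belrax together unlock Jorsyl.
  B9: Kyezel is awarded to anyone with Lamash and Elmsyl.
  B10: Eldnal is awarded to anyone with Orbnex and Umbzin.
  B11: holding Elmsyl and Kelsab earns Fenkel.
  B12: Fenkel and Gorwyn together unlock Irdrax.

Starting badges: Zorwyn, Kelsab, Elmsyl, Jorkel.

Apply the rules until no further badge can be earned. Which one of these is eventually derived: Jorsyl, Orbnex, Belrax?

Belrax

With Kelsab and Elmsyl, Gorwyn is earned (B5).
With Elmsyl and Kelsab, Fenkel is earned (B11).
With Gorwyn and Kelsab, Zandal is earned (B4).
With Zandal, Zorwyn, and Fenkel, Umbzin is earned (B1).
With Zandal, Fenkel, and Umbzin, Belrax is earned (B2).
Jorsyl would need Sabval, Kelsab, and Belrax (B8), but Sabval is never earned. No rule produces Orbnex, and it is not given.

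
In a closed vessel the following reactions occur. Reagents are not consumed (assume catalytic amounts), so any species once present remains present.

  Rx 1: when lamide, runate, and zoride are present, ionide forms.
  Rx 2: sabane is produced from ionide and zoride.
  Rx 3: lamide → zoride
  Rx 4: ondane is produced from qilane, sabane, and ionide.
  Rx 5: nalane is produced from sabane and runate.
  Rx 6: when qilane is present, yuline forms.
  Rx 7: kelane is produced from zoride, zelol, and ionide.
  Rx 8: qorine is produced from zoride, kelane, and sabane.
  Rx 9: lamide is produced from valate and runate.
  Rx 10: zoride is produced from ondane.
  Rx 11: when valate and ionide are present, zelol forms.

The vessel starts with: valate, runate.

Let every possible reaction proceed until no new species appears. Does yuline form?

yuline would need qilane (Rx 6), but qilane never forms.

No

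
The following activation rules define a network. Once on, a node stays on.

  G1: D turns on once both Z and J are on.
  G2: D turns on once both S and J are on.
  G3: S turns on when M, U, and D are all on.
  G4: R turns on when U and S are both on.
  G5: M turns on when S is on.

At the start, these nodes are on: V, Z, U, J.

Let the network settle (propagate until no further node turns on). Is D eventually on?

Z and J are on, so D turns on (G1).

Yes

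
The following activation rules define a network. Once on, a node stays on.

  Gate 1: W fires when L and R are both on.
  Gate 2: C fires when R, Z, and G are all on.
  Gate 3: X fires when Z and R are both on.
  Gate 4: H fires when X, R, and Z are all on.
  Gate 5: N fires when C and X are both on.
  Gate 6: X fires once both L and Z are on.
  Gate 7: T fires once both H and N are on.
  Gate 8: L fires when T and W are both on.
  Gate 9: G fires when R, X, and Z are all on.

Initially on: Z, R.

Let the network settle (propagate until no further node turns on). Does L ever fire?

L would need T and W (Gate 8), but W never turns on.

No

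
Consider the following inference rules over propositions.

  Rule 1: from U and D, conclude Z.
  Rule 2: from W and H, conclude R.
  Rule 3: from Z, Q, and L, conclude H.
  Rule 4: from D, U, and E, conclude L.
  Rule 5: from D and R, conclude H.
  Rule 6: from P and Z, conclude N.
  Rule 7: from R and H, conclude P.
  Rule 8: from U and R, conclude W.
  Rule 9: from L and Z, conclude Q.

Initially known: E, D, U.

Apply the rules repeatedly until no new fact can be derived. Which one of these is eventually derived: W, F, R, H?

H

D, U, and E hold, so L follows (Rule 4).
U and D hold, so Z follows (Rule 1).
From L and Z, Rule 9 gives Q.
From Z, Q, and L, Rule 3 gives H.
No rule produces F, and it is not given. R would need W and H (Rule 2), but W is never established. W would need U and R (Rule 8), but R is never established.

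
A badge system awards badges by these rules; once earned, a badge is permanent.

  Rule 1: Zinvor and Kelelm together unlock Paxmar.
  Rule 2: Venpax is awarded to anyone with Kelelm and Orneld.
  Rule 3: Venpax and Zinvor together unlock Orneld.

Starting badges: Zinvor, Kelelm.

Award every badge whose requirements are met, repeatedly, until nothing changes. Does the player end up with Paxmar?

Yes

With Zinvor and Kelelm, Paxmar is earned (Rule 1).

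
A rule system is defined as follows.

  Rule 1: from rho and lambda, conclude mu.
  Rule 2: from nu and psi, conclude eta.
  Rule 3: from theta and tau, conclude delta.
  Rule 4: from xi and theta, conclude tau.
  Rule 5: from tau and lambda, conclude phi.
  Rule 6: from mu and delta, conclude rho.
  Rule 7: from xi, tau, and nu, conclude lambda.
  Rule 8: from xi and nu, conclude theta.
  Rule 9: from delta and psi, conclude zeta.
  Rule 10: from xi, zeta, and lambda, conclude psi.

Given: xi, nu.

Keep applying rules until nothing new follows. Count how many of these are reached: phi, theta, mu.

2

xi and nu hold, so theta follows (Rule 8).
From xi and theta, Rule 4 gives tau.
From xi, tau, and nu, Rule 7 gives lambda.
From tau and lambda, Rule 5 gives phi.
phi: reached.
theta: reached.
mu would need rho and lambda (Rule 1), but rho is never established.
Reached: phi and theta — 2 of the 3.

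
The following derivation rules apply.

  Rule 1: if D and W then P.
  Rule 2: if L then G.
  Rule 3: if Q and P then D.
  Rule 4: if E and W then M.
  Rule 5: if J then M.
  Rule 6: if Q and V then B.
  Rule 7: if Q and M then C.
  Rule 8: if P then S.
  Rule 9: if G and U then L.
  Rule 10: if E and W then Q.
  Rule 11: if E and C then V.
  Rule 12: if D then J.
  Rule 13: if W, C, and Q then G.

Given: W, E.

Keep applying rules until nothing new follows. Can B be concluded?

From E and W, Rule 4 gives M.
E and W hold, so Q follows (Rule 10).
Q and M hold, so C follows (Rule 7).
From E and C, Rule 11 gives V.
From Q and V, Rule 6 gives B.

Yes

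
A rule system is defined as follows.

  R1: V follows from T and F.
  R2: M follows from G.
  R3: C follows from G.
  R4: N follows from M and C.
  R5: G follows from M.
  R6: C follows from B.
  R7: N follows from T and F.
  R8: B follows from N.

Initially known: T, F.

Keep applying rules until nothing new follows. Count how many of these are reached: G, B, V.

From T and F, R7 gives N.
From T and F, R1 gives V.
From N, R8 gives B.
G would need M (R5), but M is never established.
B: reached.
V: reached.
Reached: B and V — 2 of the 3.

2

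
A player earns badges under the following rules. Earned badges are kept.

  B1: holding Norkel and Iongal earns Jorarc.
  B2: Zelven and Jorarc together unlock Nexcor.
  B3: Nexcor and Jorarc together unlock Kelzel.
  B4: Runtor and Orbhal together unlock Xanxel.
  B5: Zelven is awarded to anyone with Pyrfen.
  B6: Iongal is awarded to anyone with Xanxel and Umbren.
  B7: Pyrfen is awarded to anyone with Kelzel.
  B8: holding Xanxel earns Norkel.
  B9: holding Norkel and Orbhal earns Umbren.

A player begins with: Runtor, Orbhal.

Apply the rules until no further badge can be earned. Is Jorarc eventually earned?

With Runtor and Orbhal, Xanxel is earned (B4).
With Xanxel, Norkel is earned (B8).
With Norkel and Orbhal, Umbren is earned (B9).
With Xanxel and Umbren, Iongal is earned (B6).
With Norkel and Iongal, Jorarc is earned (B1).

Yes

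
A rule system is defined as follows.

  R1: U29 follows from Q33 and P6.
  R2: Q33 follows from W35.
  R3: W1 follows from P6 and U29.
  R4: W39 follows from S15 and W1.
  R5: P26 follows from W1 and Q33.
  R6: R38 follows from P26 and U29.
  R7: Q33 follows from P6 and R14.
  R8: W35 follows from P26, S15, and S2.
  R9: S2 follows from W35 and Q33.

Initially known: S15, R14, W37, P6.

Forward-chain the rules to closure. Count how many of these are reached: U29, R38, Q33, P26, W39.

From P6 and R14, R7 gives Q33.
From Q33 and P6, R1 gives U29.
P6 and U29 hold, so W1 follows (R3).
S15 and W1 hold, so W39 follows (R4).
W1 and Q33 hold, so P26 follows (R5).
From P26 and U29, R6 gives R38.
U29: reached.
R38: reached.
Q33: reached.
P26: reached.
W39: reached.
All 5 are reached.

5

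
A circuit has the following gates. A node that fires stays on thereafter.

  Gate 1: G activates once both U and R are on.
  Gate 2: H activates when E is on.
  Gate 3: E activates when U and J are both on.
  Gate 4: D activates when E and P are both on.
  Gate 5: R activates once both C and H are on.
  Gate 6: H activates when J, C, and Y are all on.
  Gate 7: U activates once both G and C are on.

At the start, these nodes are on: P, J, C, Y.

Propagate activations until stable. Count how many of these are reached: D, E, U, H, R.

2

Gate 6: J, C, and Y on → H on.
Gate 5: C and H on → R on.
D would need E and P (Gate 4), but E never turns on.
E would need U and J (Gate 3), but U never turns on.
U would need G and C (Gate 7), but G never turns on.
H: reached.
R: reached.
Reached: H and R — 2 of the 5.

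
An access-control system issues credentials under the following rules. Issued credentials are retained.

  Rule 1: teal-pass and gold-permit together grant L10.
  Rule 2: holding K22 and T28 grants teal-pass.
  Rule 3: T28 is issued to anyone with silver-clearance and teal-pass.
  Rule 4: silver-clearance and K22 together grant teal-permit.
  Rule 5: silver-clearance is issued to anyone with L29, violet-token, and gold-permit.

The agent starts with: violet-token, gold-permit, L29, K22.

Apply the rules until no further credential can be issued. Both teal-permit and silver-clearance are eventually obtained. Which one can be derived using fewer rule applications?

silver-clearance: Holding L29, violet-token, and gold-permit grants silver-clearance (Rule 5). [1 rule application]
teal-permit: Holding L29, violet-token, and gold-permit grants silver-clearance (Rule 5). Holding silver-clearance and K22 grants teal-permit (Rule 4). [2 rule applications]
silver-clearance needs fewer.

silver-clearance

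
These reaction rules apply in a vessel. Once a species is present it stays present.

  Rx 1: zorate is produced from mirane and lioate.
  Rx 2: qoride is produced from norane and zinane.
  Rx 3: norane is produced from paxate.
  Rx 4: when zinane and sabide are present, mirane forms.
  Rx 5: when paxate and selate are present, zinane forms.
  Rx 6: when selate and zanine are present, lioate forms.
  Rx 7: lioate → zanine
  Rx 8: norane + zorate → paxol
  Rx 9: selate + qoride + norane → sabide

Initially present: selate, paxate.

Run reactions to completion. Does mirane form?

paxate present → norane forms (Rx 3).
paxate and selate present → zinane forms (Rx 5).
norane and zinane present → qoride forms (Rx 2).
selate, qoride, and norane present → sabide forms (Rx 9).
zinane and sabide present → mirane forms (Rx 4).

Yes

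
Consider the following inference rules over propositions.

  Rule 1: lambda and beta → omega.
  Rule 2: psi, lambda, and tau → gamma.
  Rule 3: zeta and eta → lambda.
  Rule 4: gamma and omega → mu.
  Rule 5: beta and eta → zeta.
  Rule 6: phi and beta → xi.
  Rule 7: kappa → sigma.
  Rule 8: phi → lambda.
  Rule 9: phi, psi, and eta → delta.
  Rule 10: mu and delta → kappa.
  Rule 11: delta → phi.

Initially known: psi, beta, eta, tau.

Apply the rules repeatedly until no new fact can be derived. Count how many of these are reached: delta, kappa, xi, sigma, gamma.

1

beta and eta hold, so zeta follows (Rule 5).
From zeta and eta, Rule 3 gives lambda.
psi, lambda, and tau hold, so gamma follows (Rule 2).
delta would need phi, psi, and eta (Rule 9), but phi is never established.
kappa would need mu and delta (Rule 10), but delta is never established.
xi would need phi and beta (Rule 6), but phi is never established.
sigma would need kappa (Rule 7), but kappa is never established.
gamma: reached.
Reached: gamma — 1 of the 5.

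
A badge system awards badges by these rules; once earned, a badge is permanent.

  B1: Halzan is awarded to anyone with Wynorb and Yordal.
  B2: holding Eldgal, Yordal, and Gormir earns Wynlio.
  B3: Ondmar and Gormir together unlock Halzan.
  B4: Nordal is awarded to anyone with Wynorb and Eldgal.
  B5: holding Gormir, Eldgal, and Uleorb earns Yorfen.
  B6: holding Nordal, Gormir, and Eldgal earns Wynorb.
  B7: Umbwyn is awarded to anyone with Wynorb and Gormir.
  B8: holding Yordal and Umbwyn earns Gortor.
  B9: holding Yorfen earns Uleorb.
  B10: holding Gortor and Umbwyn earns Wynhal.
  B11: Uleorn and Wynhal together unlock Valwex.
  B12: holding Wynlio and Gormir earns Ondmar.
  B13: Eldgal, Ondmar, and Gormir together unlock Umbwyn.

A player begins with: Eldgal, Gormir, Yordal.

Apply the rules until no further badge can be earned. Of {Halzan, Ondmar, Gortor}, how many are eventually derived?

3

With Eldgal, Yordal, and Gormir, Wynlio is earned (B2).
With Wynlio and Gormir, Ondmar is earned (B12).
With Eldgal, Ondmar, and Gormir, Umbwyn is earned (B13).
With Ondmar and Gormir, Halzan is earned (B3).
With Yordal and Umbwyn, Gortor is earned (B8).
Halzan: reached.
Ondmar: reached.
Gortor: reached.
All 3 are reached.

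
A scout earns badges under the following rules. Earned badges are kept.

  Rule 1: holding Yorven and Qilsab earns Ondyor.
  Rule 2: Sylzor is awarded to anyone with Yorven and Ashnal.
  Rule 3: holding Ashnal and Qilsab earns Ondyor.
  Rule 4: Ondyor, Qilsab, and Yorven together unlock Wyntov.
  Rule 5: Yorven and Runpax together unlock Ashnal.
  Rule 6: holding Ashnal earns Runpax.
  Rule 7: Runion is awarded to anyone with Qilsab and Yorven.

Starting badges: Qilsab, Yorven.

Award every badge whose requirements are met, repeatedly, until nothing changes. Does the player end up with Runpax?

Runpax would need Ashnal (Rule 6), but Ashnal is never earned.

No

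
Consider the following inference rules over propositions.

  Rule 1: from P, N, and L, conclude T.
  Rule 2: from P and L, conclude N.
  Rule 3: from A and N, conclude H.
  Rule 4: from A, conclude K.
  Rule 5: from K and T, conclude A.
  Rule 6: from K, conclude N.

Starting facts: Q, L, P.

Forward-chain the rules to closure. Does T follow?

Yes

P and L hold, so N follows (Rule 2).
From P, N, and L, Rule 1 gives T.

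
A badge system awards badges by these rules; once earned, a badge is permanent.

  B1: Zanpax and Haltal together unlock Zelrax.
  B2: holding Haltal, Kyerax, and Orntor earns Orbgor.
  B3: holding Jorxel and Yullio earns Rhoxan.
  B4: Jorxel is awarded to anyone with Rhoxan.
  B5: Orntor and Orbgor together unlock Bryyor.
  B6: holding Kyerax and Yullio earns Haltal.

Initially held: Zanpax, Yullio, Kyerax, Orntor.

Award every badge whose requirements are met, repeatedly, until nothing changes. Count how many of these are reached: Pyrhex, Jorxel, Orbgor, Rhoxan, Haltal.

2

With Kyerax and Yullio, Haltal is earned (B6).
With Haltal, Kyerax, and Orntor, Orbgor is earned (B2).
No rule produces Pyrhex, and it is not given.
Jorxel would need Rhoxan (B4), but Rhoxan is never earned.
Orbgor: reached.
Rhoxan would need Jorxel and Yullio (B3), but Jorxel is never earned.
Haltal: reached.
Reached: Orbgor and Haltal — 2 of the 5.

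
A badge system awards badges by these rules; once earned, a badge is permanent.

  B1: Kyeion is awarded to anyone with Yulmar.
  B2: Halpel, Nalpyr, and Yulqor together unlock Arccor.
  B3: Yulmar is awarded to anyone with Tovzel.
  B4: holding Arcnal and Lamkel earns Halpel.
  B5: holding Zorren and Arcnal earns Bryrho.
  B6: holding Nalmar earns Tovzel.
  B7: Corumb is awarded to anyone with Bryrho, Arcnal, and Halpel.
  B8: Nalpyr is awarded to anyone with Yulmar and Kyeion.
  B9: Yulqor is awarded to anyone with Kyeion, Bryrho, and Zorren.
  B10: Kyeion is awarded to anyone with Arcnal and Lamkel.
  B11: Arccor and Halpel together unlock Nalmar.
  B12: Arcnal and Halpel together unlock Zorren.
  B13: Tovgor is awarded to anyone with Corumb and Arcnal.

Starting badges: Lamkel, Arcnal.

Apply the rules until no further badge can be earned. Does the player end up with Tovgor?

Yes

With Arcnal and Lamkel, Halpel is earned (B4).
With Arcnal and Halpel, Zorren is earned (B12).
With Zorren and Arcnal, Bryrho is earned (B5).
With Bryrho, Arcnal, and Halpel, Corumb is earned (B7).
With Corumb and Arcnal, Tovgor is earned (B13).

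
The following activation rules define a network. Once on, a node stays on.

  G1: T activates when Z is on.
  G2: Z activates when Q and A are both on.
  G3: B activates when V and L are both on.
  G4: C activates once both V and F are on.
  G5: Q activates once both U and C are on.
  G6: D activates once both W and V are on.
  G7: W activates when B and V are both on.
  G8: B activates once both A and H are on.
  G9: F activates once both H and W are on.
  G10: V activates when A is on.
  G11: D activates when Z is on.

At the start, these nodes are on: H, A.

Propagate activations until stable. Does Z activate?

No

Z would need Q and A (G2), but Q never turns on.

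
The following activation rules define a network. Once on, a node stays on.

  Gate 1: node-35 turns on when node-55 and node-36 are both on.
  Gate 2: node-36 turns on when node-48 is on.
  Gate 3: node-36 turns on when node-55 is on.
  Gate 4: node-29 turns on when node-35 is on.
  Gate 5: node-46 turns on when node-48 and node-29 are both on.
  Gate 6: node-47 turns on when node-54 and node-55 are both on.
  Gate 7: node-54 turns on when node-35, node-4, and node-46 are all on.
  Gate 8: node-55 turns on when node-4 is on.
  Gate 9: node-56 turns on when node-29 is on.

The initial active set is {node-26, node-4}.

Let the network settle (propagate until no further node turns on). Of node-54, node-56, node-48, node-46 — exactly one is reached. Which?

node-56

node-4 is on, so node-55 turns on (Gate 8).
Gate 3: node-55 on → node-36 on.
node-55 and node-36 are on, so node-35 turns on (Gate 1).
node-35 is on, so node-29 turns on (Gate 4).
node-29 is on, so node-56 turns on (Gate 9).
No rule produces node-48, and it is not given. node-54 would need node-35, node-4, and node-46 (Gate 7), but node-46 never turns on. node-46 would need node-48 and node-29 (Gate 5), but node-48 never turns on.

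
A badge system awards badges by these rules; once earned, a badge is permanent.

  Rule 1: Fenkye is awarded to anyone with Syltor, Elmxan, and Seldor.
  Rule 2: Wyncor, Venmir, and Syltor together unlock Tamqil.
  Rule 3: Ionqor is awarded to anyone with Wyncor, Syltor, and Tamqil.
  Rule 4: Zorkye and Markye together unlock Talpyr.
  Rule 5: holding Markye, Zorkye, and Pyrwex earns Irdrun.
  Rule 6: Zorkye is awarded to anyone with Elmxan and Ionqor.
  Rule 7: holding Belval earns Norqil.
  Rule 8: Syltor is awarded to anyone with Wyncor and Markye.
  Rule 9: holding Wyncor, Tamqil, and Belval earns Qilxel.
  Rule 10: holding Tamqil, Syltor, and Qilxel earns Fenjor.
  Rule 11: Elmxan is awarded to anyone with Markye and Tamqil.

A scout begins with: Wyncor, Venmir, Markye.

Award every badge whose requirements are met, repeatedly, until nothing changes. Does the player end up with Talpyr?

Yes

With Wyncor and Markye, Syltor is earned (Rule 8).
With Wyncor, Venmir, and Syltor, Tamqil is earned (Rule 2).
With Markye and Tamqil, Elmxan is earned (Rule 11).
With Wyncor, Syltor, and Tamqil, Ionqor is earned (Rule 3).
With Elmxan and Ionqor, Zorkye is earned (Rule 6).
With Zorkye and Markye, Talpyr is earned (Rule 4).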